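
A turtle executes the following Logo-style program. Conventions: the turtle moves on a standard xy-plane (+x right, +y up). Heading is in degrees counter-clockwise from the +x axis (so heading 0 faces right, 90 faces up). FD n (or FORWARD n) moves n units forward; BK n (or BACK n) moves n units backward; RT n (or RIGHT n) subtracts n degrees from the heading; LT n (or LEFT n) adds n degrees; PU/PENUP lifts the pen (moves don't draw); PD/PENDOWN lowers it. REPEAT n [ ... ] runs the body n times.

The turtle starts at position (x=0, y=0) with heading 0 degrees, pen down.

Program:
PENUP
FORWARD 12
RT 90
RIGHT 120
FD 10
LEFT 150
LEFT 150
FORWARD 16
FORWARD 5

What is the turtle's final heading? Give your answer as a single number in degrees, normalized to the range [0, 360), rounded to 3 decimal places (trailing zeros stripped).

Answer: 90

Derivation:
Executing turtle program step by step:
Start: pos=(0,0), heading=0, pen down
PU: pen up
FD 12: (0,0) -> (12,0) [heading=0, move]
RT 90: heading 0 -> 270
RT 120: heading 270 -> 150
FD 10: (12,0) -> (3.34,5) [heading=150, move]
LT 150: heading 150 -> 300
LT 150: heading 300 -> 90
FD 16: (3.34,5) -> (3.34,21) [heading=90, move]
FD 5: (3.34,21) -> (3.34,26) [heading=90, move]
Final: pos=(3.34,26), heading=90, 0 segment(s) drawn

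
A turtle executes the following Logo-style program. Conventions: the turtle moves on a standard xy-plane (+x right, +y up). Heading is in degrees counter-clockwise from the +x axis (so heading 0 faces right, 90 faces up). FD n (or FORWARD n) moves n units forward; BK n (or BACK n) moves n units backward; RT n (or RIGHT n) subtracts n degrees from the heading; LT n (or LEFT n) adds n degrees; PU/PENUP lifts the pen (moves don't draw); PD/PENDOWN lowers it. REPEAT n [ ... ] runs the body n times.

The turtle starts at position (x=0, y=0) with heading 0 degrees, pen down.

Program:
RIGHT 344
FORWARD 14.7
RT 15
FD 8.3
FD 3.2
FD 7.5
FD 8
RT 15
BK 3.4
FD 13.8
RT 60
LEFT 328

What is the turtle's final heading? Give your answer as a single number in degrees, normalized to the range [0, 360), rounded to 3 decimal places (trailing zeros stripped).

Executing turtle program step by step:
Start: pos=(0,0), heading=0, pen down
RT 344: heading 0 -> 16
FD 14.7: (0,0) -> (14.131,4.052) [heading=16, draw]
RT 15: heading 16 -> 1
FD 8.3: (14.131,4.052) -> (22.429,4.197) [heading=1, draw]
FD 3.2: (22.429,4.197) -> (25.629,4.253) [heading=1, draw]
FD 7.5: (25.629,4.253) -> (33.128,4.383) [heading=1, draw]
FD 8: (33.128,4.383) -> (41.126,4.523) [heading=1, draw]
RT 15: heading 1 -> 346
BK 3.4: (41.126,4.523) -> (37.827,5.346) [heading=346, draw]
FD 13.8: (37.827,5.346) -> (51.218,2.007) [heading=346, draw]
RT 60: heading 346 -> 286
LT 328: heading 286 -> 254
Final: pos=(51.218,2.007), heading=254, 7 segment(s) drawn

Answer: 254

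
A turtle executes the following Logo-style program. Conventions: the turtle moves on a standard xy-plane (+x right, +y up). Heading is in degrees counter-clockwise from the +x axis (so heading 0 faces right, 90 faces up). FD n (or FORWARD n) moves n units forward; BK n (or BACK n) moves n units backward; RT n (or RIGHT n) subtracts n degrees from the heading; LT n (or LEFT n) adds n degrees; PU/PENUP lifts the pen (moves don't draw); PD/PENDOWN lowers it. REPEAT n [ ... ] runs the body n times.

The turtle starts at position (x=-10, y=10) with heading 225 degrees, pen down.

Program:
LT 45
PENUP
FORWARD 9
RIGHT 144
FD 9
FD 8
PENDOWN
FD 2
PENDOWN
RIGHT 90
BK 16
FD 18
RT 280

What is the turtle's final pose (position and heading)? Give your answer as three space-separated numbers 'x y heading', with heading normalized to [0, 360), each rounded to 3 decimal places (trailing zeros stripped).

Answer: -19.55 17.547 116

Derivation:
Executing turtle program step by step:
Start: pos=(-10,10), heading=225, pen down
LT 45: heading 225 -> 270
PU: pen up
FD 9: (-10,10) -> (-10,1) [heading=270, move]
RT 144: heading 270 -> 126
FD 9: (-10,1) -> (-15.29,8.281) [heading=126, move]
FD 8: (-15.29,8.281) -> (-19.992,14.753) [heading=126, move]
PD: pen down
FD 2: (-19.992,14.753) -> (-21.168,16.371) [heading=126, draw]
PD: pen down
RT 90: heading 126 -> 36
BK 16: (-21.168,16.371) -> (-34.112,6.967) [heading=36, draw]
FD 18: (-34.112,6.967) -> (-19.55,17.547) [heading=36, draw]
RT 280: heading 36 -> 116
Final: pos=(-19.55,17.547), heading=116, 3 segment(s) drawn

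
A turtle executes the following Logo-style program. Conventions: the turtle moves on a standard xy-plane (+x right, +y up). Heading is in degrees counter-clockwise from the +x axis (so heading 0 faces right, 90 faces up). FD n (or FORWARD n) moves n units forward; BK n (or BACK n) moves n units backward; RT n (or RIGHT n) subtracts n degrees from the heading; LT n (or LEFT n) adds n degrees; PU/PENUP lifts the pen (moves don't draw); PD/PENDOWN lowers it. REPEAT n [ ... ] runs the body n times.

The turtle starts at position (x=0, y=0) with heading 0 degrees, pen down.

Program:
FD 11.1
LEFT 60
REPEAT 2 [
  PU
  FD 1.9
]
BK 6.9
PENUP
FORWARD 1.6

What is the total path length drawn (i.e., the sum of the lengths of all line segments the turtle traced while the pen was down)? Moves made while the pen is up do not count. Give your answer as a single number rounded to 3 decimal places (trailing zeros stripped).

Executing turtle program step by step:
Start: pos=(0,0), heading=0, pen down
FD 11.1: (0,0) -> (11.1,0) [heading=0, draw]
LT 60: heading 0 -> 60
REPEAT 2 [
  -- iteration 1/2 --
  PU: pen up
  FD 1.9: (11.1,0) -> (12.05,1.645) [heading=60, move]
  -- iteration 2/2 --
  PU: pen up
  FD 1.9: (12.05,1.645) -> (13,3.291) [heading=60, move]
]
BK 6.9: (13,3.291) -> (9.55,-2.685) [heading=60, move]
PU: pen up
FD 1.6: (9.55,-2.685) -> (10.35,-1.299) [heading=60, move]
Final: pos=(10.35,-1.299), heading=60, 1 segment(s) drawn

Segment lengths:
  seg 1: (0,0) -> (11.1,0), length = 11.1
Total = 11.1

Answer: 11.1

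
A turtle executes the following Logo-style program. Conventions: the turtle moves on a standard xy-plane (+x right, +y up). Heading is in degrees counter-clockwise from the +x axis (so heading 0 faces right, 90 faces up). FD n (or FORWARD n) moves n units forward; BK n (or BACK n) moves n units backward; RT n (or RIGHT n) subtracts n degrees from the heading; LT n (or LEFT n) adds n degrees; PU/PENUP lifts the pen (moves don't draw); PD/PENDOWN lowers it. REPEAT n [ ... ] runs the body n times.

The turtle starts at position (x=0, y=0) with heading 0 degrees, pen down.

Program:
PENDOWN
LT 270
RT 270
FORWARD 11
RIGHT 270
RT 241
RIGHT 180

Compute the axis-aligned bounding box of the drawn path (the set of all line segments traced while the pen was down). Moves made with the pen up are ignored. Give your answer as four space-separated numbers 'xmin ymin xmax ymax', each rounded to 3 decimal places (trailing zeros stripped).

Executing turtle program step by step:
Start: pos=(0,0), heading=0, pen down
PD: pen down
LT 270: heading 0 -> 270
RT 270: heading 270 -> 0
FD 11: (0,0) -> (11,0) [heading=0, draw]
RT 270: heading 0 -> 90
RT 241: heading 90 -> 209
RT 180: heading 209 -> 29
Final: pos=(11,0), heading=29, 1 segment(s) drawn

Segment endpoints: x in {0, 11}, y in {0}
xmin=0, ymin=0, xmax=11, ymax=0

Answer: 0 0 11 0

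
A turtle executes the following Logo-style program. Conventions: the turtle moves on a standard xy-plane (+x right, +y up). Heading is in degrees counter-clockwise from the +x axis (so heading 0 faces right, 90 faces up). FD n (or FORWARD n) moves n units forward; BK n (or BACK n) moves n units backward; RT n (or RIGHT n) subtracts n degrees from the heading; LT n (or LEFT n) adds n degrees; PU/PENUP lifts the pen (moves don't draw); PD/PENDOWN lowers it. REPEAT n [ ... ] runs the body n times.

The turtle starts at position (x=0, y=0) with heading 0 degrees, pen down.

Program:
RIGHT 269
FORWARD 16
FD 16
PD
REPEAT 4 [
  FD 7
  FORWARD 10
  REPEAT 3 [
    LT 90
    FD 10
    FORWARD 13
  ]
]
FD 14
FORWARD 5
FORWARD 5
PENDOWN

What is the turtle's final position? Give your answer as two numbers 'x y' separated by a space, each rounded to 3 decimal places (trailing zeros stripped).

Answer: -0.977 55.991

Derivation:
Executing turtle program step by step:
Start: pos=(0,0), heading=0, pen down
RT 269: heading 0 -> 91
FD 16: (0,0) -> (-0.279,15.998) [heading=91, draw]
FD 16: (-0.279,15.998) -> (-0.558,31.995) [heading=91, draw]
PD: pen down
REPEAT 4 [
  -- iteration 1/4 --
  FD 7: (-0.558,31.995) -> (-0.681,38.994) [heading=91, draw]
  FD 10: (-0.681,38.994) -> (-0.855,48.993) [heading=91, draw]
  REPEAT 3 [
    -- iteration 1/3 --
    LT 90: heading 91 -> 181
    FD 10: (-0.855,48.993) -> (-10.854,48.818) [heading=181, draw]
    FD 13: (-10.854,48.818) -> (-23.852,48.591) [heading=181, draw]
    -- iteration 2/3 --
    LT 90: heading 181 -> 271
    FD 10: (-23.852,48.591) -> (-23.677,38.593) [heading=271, draw]
    FD 13: (-23.677,38.593) -> (-23.45,25.595) [heading=271, draw]
    -- iteration 3/3 --
    LT 90: heading 271 -> 1
    FD 10: (-23.45,25.595) -> (-13.452,25.769) [heading=1, draw]
    FD 13: (-13.452,25.769) -> (-0.454,25.996) [heading=1, draw]
  ]
  -- iteration 2/4 --
  FD 7: (-0.454,25.996) -> (6.545,26.118) [heading=1, draw]
  FD 10: (6.545,26.118) -> (16.544,26.293) [heading=1, draw]
  REPEAT 3 [
    -- iteration 1/3 --
    LT 90: heading 1 -> 91
    FD 10: (16.544,26.293) -> (16.369,36.291) [heading=91, draw]
    FD 13: (16.369,36.291) -> (16.142,49.289) [heading=91, draw]
    -- iteration 2/3 --
    LT 90: heading 91 -> 181
    FD 10: (16.142,49.289) -> (6.144,49.115) [heading=181, draw]
    FD 13: (6.144,49.115) -> (-6.854,48.888) [heading=181, draw]
    -- iteration 3/3 --
    LT 90: heading 181 -> 271
    FD 10: (-6.854,48.888) -> (-6.68,38.889) [heading=271, draw]
    FD 13: (-6.68,38.889) -> (-6.453,25.891) [heading=271, draw]
  ]
  -- iteration 3/4 --
  FD 7: (-6.453,25.891) -> (-6.331,18.892) [heading=271, draw]
  FD 10: (-6.331,18.892) -> (-6.156,8.894) [heading=271, draw]
  REPEAT 3 [
    -- iteration 1/3 --
    LT 90: heading 271 -> 1
    FD 10: (-6.156,8.894) -> (3.842,9.068) [heading=1, draw]
    FD 13: (3.842,9.068) -> (16.84,9.295) [heading=1, draw]
    -- iteration 2/3 --
    LT 90: heading 1 -> 91
    FD 10: (16.84,9.295) -> (16.666,19.294) [heading=91, draw]
    FD 13: (16.666,19.294) -> (16.439,32.292) [heading=91, draw]
    -- iteration 3/3 --
    LT 90: heading 91 -> 181
    FD 10: (16.439,32.292) -> (6.44,32.117) [heading=181, draw]
    FD 13: (6.44,32.117) -> (-6.558,31.89) [heading=181, draw]
  ]
  -- iteration 4/4 --
  FD 7: (-6.558,31.89) -> (-13.556,31.768) [heading=181, draw]
  FD 10: (-13.556,31.768) -> (-23.555,31.594) [heading=181, draw]
  REPEAT 3 [
    -- iteration 1/3 --
    LT 90: heading 181 -> 271
    FD 10: (-23.555,31.594) -> (-23.38,21.595) [heading=271, draw]
    FD 13: (-23.38,21.595) -> (-23.154,8.597) [heading=271, draw]
    -- iteration 2/3 --
    LT 90: heading 271 -> 1
    FD 10: (-23.154,8.597) -> (-13.155,8.772) [heading=1, draw]
    FD 13: (-13.155,8.772) -> (-0.157,8.999) [heading=1, draw]
    -- iteration 3/3 --
    LT 90: heading 1 -> 91
    FD 10: (-0.157,8.999) -> (-0.332,18.997) [heading=91, draw]
    FD 13: (-0.332,18.997) -> (-0.558,31.995) [heading=91, draw]
  ]
]
FD 14: (-0.558,31.995) -> (-0.803,45.993) [heading=91, draw]
FD 5: (-0.803,45.993) -> (-0.89,50.992) [heading=91, draw]
FD 5: (-0.89,50.992) -> (-0.977,55.991) [heading=91, draw]
PD: pen down
Final: pos=(-0.977,55.991), heading=91, 37 segment(s) drawn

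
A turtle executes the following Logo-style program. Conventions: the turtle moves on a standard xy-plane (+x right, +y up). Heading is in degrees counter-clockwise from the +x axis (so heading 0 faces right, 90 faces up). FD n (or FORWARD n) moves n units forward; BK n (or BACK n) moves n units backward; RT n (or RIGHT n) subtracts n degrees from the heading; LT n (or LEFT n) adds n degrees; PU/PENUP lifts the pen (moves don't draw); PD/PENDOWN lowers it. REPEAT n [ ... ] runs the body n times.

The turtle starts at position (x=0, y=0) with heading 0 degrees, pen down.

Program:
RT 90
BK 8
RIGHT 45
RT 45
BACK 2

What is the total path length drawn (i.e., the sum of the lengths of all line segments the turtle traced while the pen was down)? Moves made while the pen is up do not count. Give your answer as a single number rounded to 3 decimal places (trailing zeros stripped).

Executing turtle program step by step:
Start: pos=(0,0), heading=0, pen down
RT 90: heading 0 -> 270
BK 8: (0,0) -> (0,8) [heading=270, draw]
RT 45: heading 270 -> 225
RT 45: heading 225 -> 180
BK 2: (0,8) -> (2,8) [heading=180, draw]
Final: pos=(2,8), heading=180, 2 segment(s) drawn

Segment lengths:
  seg 1: (0,0) -> (0,8), length = 8
  seg 2: (0,8) -> (2,8), length = 2
Total = 10

Answer: 10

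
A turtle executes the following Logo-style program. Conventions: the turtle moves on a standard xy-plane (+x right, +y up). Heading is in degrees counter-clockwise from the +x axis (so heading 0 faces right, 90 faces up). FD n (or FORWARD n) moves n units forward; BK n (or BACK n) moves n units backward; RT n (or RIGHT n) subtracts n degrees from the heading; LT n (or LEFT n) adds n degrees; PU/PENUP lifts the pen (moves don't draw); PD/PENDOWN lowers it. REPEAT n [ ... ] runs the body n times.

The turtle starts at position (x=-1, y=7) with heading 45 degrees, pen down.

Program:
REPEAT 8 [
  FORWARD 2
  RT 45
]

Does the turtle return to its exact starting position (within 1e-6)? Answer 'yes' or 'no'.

Answer: yes

Derivation:
Executing turtle program step by step:
Start: pos=(-1,7), heading=45, pen down
REPEAT 8 [
  -- iteration 1/8 --
  FD 2: (-1,7) -> (0.414,8.414) [heading=45, draw]
  RT 45: heading 45 -> 0
  -- iteration 2/8 --
  FD 2: (0.414,8.414) -> (2.414,8.414) [heading=0, draw]
  RT 45: heading 0 -> 315
  -- iteration 3/8 --
  FD 2: (2.414,8.414) -> (3.828,7) [heading=315, draw]
  RT 45: heading 315 -> 270
  -- iteration 4/8 --
  FD 2: (3.828,7) -> (3.828,5) [heading=270, draw]
  RT 45: heading 270 -> 225
  -- iteration 5/8 --
  FD 2: (3.828,5) -> (2.414,3.586) [heading=225, draw]
  RT 45: heading 225 -> 180
  -- iteration 6/8 --
  FD 2: (2.414,3.586) -> (0.414,3.586) [heading=180, draw]
  RT 45: heading 180 -> 135
  -- iteration 7/8 --
  FD 2: (0.414,3.586) -> (-1,5) [heading=135, draw]
  RT 45: heading 135 -> 90
  -- iteration 8/8 --
  FD 2: (-1,5) -> (-1,7) [heading=90, draw]
  RT 45: heading 90 -> 45
]
Final: pos=(-1,7), heading=45, 8 segment(s) drawn

Start position: (-1, 7)
Final position: (-1, 7)
Distance = 0; < 1e-6 -> CLOSED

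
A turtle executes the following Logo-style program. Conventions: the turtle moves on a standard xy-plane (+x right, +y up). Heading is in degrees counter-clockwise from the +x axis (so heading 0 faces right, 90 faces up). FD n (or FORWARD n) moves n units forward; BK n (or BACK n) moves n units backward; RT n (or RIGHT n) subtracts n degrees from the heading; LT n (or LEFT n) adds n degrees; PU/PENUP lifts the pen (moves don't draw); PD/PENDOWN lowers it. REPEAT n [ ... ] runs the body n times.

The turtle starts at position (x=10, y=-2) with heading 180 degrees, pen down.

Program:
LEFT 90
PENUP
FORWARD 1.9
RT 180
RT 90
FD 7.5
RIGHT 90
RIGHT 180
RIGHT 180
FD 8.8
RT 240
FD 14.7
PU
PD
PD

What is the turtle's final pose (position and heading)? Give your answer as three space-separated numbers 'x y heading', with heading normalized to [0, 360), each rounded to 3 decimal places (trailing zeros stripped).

Answer: 30.231 -5.35 30

Derivation:
Executing turtle program step by step:
Start: pos=(10,-2), heading=180, pen down
LT 90: heading 180 -> 270
PU: pen up
FD 1.9: (10,-2) -> (10,-3.9) [heading=270, move]
RT 180: heading 270 -> 90
RT 90: heading 90 -> 0
FD 7.5: (10,-3.9) -> (17.5,-3.9) [heading=0, move]
RT 90: heading 0 -> 270
RT 180: heading 270 -> 90
RT 180: heading 90 -> 270
FD 8.8: (17.5,-3.9) -> (17.5,-12.7) [heading=270, move]
RT 240: heading 270 -> 30
FD 14.7: (17.5,-12.7) -> (30.231,-5.35) [heading=30, move]
PU: pen up
PD: pen down
PD: pen down
Final: pos=(30.231,-5.35), heading=30, 0 segment(s) drawn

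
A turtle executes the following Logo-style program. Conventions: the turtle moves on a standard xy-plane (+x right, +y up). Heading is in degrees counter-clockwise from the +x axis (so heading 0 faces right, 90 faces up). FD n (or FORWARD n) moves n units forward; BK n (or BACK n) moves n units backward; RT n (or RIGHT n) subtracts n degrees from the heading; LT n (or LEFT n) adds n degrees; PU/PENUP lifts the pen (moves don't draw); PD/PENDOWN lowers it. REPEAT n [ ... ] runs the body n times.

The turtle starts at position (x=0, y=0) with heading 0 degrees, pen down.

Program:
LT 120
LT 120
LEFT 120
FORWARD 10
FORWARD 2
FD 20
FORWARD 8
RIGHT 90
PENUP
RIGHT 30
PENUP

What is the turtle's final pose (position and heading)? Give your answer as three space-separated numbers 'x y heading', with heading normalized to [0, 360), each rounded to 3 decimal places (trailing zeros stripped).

Executing turtle program step by step:
Start: pos=(0,0), heading=0, pen down
LT 120: heading 0 -> 120
LT 120: heading 120 -> 240
LT 120: heading 240 -> 0
FD 10: (0,0) -> (10,0) [heading=0, draw]
FD 2: (10,0) -> (12,0) [heading=0, draw]
FD 20: (12,0) -> (32,0) [heading=0, draw]
FD 8: (32,0) -> (40,0) [heading=0, draw]
RT 90: heading 0 -> 270
PU: pen up
RT 30: heading 270 -> 240
PU: pen up
Final: pos=(40,0), heading=240, 4 segment(s) drawn

Answer: 40 0 240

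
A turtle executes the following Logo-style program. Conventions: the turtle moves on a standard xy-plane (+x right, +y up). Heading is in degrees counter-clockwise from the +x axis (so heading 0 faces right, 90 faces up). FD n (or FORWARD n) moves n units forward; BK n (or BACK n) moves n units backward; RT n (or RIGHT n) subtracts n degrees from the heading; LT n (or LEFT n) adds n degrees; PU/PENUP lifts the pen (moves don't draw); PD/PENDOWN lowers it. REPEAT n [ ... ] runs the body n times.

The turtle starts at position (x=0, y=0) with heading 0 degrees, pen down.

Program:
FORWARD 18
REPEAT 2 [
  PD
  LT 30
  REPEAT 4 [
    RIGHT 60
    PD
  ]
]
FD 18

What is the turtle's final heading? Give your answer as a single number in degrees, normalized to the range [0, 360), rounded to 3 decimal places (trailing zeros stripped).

Answer: 300

Derivation:
Executing turtle program step by step:
Start: pos=(0,0), heading=0, pen down
FD 18: (0,0) -> (18,0) [heading=0, draw]
REPEAT 2 [
  -- iteration 1/2 --
  PD: pen down
  LT 30: heading 0 -> 30
  REPEAT 4 [
    -- iteration 1/4 --
    RT 60: heading 30 -> 330
    PD: pen down
    -- iteration 2/4 --
    RT 60: heading 330 -> 270
    PD: pen down
    -- iteration 3/4 --
    RT 60: heading 270 -> 210
    PD: pen down
    -- iteration 4/4 --
    RT 60: heading 210 -> 150
    PD: pen down
  ]
  -- iteration 2/2 --
  PD: pen down
  LT 30: heading 150 -> 180
  REPEAT 4 [
    -- iteration 1/4 --
    RT 60: heading 180 -> 120
    PD: pen down
    -- iteration 2/4 --
    RT 60: heading 120 -> 60
    PD: pen down
    -- iteration 3/4 --
    RT 60: heading 60 -> 0
    PD: pen down
    -- iteration 4/4 --
    RT 60: heading 0 -> 300
    PD: pen down
  ]
]
FD 18: (18,0) -> (27,-15.588) [heading=300, draw]
Final: pos=(27,-15.588), heading=300, 2 segment(s) drawn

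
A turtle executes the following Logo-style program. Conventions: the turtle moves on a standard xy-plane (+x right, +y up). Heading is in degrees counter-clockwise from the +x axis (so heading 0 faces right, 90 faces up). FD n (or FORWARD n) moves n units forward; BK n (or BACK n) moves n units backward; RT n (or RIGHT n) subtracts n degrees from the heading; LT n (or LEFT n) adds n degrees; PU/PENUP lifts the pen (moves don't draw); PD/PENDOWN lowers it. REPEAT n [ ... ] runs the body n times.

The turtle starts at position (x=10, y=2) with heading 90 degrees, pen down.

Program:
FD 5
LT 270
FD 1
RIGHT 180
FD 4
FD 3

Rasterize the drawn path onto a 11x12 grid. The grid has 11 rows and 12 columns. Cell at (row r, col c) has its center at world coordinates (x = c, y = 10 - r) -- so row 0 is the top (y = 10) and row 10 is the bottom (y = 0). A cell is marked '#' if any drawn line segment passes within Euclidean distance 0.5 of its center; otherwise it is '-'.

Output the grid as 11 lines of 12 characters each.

Segment 0: (10,2) -> (10,7)
Segment 1: (10,7) -> (11,7)
Segment 2: (11,7) -> (7,7)
Segment 3: (7,7) -> (4,7)

Answer: ------------
------------
------------
----########
----------#-
----------#-
----------#-
----------#-
----------#-
------------
------------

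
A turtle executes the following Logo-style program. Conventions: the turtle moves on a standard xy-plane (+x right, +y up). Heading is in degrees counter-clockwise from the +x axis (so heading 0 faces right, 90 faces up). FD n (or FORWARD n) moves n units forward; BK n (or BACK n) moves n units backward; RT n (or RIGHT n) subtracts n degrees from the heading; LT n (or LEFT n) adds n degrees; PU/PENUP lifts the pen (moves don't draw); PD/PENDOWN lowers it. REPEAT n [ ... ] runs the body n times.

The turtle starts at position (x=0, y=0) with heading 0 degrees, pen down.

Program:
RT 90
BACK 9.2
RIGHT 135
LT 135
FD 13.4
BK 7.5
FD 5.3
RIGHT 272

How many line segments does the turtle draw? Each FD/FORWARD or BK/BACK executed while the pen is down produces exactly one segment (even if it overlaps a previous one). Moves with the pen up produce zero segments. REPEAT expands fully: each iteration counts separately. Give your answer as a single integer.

Executing turtle program step by step:
Start: pos=(0,0), heading=0, pen down
RT 90: heading 0 -> 270
BK 9.2: (0,0) -> (0,9.2) [heading=270, draw]
RT 135: heading 270 -> 135
LT 135: heading 135 -> 270
FD 13.4: (0,9.2) -> (0,-4.2) [heading=270, draw]
BK 7.5: (0,-4.2) -> (0,3.3) [heading=270, draw]
FD 5.3: (0,3.3) -> (0,-2) [heading=270, draw]
RT 272: heading 270 -> 358
Final: pos=(0,-2), heading=358, 4 segment(s) drawn
Segments drawn: 4

Answer: 4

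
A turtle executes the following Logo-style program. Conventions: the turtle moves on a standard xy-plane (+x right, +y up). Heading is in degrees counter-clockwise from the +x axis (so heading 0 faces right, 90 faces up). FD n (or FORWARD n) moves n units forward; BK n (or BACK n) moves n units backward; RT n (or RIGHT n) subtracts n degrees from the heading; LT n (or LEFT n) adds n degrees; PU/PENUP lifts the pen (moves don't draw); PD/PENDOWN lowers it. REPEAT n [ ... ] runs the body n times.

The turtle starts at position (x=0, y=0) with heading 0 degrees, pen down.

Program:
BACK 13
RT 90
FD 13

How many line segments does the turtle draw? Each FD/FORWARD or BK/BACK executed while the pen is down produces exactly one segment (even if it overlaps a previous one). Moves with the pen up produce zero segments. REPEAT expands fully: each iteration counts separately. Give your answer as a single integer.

Executing turtle program step by step:
Start: pos=(0,0), heading=0, pen down
BK 13: (0,0) -> (-13,0) [heading=0, draw]
RT 90: heading 0 -> 270
FD 13: (-13,0) -> (-13,-13) [heading=270, draw]
Final: pos=(-13,-13), heading=270, 2 segment(s) drawn
Segments drawn: 2

Answer: 2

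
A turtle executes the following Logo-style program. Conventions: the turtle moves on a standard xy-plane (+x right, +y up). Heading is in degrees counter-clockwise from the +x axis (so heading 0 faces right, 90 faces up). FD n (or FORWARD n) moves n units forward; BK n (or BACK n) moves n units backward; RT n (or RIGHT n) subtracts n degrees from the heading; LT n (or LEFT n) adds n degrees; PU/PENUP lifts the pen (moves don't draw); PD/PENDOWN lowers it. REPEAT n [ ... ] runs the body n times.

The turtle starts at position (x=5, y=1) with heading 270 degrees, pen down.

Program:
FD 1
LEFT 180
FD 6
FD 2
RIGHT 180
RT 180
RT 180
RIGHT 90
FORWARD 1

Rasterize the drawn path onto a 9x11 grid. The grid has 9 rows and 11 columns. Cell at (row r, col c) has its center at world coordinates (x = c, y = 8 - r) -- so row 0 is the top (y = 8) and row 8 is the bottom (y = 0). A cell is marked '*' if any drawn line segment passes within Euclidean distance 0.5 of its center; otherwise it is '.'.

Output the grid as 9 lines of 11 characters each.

Answer: ....**.....
.....*.....
.....*.....
.....*.....
.....*.....
.....*.....
.....*.....
.....*.....
.....*.....

Derivation:
Segment 0: (5,1) -> (5,0)
Segment 1: (5,0) -> (5,6)
Segment 2: (5,6) -> (5,8)
Segment 3: (5,8) -> (4,8)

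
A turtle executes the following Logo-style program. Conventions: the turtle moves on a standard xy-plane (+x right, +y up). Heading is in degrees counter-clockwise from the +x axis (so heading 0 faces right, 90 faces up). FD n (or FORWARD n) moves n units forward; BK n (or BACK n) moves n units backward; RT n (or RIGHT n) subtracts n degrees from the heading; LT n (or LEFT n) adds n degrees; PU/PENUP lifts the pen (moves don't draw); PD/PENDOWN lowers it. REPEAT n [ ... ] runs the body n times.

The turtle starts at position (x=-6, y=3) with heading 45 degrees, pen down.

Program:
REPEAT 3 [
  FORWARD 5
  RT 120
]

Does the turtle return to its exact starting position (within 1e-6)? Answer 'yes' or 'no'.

Answer: yes

Derivation:
Executing turtle program step by step:
Start: pos=(-6,3), heading=45, pen down
REPEAT 3 [
  -- iteration 1/3 --
  FD 5: (-6,3) -> (-2.464,6.536) [heading=45, draw]
  RT 120: heading 45 -> 285
  -- iteration 2/3 --
  FD 5: (-2.464,6.536) -> (-1.17,1.706) [heading=285, draw]
  RT 120: heading 285 -> 165
  -- iteration 3/3 --
  FD 5: (-1.17,1.706) -> (-6,3) [heading=165, draw]
  RT 120: heading 165 -> 45
]
Final: pos=(-6,3), heading=45, 3 segment(s) drawn

Start position: (-6, 3)
Final position: (-6, 3)
Distance = 0; < 1e-6 -> CLOSED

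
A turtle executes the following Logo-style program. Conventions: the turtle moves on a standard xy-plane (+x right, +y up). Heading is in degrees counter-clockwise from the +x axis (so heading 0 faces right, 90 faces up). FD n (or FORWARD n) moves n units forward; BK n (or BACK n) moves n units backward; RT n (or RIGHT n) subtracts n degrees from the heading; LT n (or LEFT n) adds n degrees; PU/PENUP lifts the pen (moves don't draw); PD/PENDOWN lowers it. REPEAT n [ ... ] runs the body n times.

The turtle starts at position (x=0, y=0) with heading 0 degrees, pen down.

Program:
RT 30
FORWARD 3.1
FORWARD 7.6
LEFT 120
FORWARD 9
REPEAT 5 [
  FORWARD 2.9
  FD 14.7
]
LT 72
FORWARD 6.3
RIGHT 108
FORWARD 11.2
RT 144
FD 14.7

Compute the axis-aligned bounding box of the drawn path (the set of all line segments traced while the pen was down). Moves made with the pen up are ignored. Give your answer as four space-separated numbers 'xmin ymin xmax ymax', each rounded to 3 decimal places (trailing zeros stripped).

Answer: 0 -5.35 9.858 102.658

Derivation:
Executing turtle program step by step:
Start: pos=(0,0), heading=0, pen down
RT 30: heading 0 -> 330
FD 3.1: (0,0) -> (2.685,-1.55) [heading=330, draw]
FD 7.6: (2.685,-1.55) -> (9.266,-5.35) [heading=330, draw]
LT 120: heading 330 -> 90
FD 9: (9.266,-5.35) -> (9.266,3.65) [heading=90, draw]
REPEAT 5 [
  -- iteration 1/5 --
  FD 2.9: (9.266,3.65) -> (9.266,6.55) [heading=90, draw]
  FD 14.7: (9.266,6.55) -> (9.266,21.25) [heading=90, draw]
  -- iteration 2/5 --
  FD 2.9: (9.266,21.25) -> (9.266,24.15) [heading=90, draw]
  FD 14.7: (9.266,24.15) -> (9.266,38.85) [heading=90, draw]
  -- iteration 3/5 --
  FD 2.9: (9.266,38.85) -> (9.266,41.75) [heading=90, draw]
  FD 14.7: (9.266,41.75) -> (9.266,56.45) [heading=90, draw]
  -- iteration 4/5 --
  FD 2.9: (9.266,56.45) -> (9.266,59.35) [heading=90, draw]
  FD 14.7: (9.266,59.35) -> (9.266,74.05) [heading=90, draw]
  -- iteration 5/5 --
  FD 2.9: (9.266,74.05) -> (9.266,76.95) [heading=90, draw]
  FD 14.7: (9.266,76.95) -> (9.266,91.65) [heading=90, draw]
]
LT 72: heading 90 -> 162
FD 6.3: (9.266,91.65) -> (3.275,93.597) [heading=162, draw]
RT 108: heading 162 -> 54
FD 11.2: (3.275,93.597) -> (9.858,102.658) [heading=54, draw]
RT 144: heading 54 -> 270
FD 14.7: (9.858,102.658) -> (9.858,87.958) [heading=270, draw]
Final: pos=(9.858,87.958), heading=270, 16 segment(s) drawn

Segment endpoints: x in {0, 2.685, 3.275, 9.266, 9.266, 9.266, 9.266, 9.266, 9.266, 9.858, 9.858}, y in {-5.35, -1.55, 0, 3.65, 6.55, 21.25, 24.15, 38.85, 41.75, 56.45, 59.35, 74.05, 76.95, 87.958, 91.65, 93.597, 102.658}
xmin=0, ymin=-5.35, xmax=9.858, ymax=102.658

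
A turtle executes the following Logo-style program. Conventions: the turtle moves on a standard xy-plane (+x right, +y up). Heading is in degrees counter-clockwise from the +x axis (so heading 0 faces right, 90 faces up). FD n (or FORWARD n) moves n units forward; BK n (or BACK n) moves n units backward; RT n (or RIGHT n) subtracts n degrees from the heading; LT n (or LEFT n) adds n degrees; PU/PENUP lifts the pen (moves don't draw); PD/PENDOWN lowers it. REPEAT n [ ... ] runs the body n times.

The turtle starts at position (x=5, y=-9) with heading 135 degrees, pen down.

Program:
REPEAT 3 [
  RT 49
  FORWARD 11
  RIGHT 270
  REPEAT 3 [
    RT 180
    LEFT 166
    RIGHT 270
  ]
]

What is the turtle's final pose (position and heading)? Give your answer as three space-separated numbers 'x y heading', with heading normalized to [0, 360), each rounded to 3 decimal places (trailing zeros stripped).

Answer: 15.576 -9.925 222

Derivation:
Executing turtle program step by step:
Start: pos=(5,-9), heading=135, pen down
REPEAT 3 [
  -- iteration 1/3 --
  RT 49: heading 135 -> 86
  FD 11: (5,-9) -> (5.767,1.973) [heading=86, draw]
  RT 270: heading 86 -> 176
  REPEAT 3 [
    -- iteration 1/3 --
    RT 180: heading 176 -> 356
    LT 166: heading 356 -> 162
    RT 270: heading 162 -> 252
    -- iteration 2/3 --
    RT 180: heading 252 -> 72
    LT 166: heading 72 -> 238
    RT 270: heading 238 -> 328
    -- iteration 3/3 --
    RT 180: heading 328 -> 148
    LT 166: heading 148 -> 314
    RT 270: heading 314 -> 44
  ]
  -- iteration 2/3 --
  RT 49: heading 44 -> 355
  FD 11: (5.767,1.973) -> (16.725,1.014) [heading=355, draw]
  RT 270: heading 355 -> 85
  REPEAT 3 [
    -- iteration 1/3 --
    RT 180: heading 85 -> 265
    LT 166: heading 265 -> 71
    RT 270: heading 71 -> 161
    -- iteration 2/3 --
    RT 180: heading 161 -> 341
    LT 166: heading 341 -> 147
    RT 270: heading 147 -> 237
    -- iteration 3/3 --
    RT 180: heading 237 -> 57
    LT 166: heading 57 -> 223
    RT 270: heading 223 -> 313
  ]
  -- iteration 3/3 --
  RT 49: heading 313 -> 264
  FD 11: (16.725,1.014) -> (15.576,-9.925) [heading=264, draw]
  RT 270: heading 264 -> 354
  REPEAT 3 [
    -- iteration 1/3 --
    RT 180: heading 354 -> 174
    LT 166: heading 174 -> 340
    RT 270: heading 340 -> 70
    -- iteration 2/3 --
    RT 180: heading 70 -> 250
    LT 166: heading 250 -> 56
    RT 270: heading 56 -> 146
    -- iteration 3/3 --
    RT 180: heading 146 -> 326
    LT 166: heading 326 -> 132
    RT 270: heading 132 -> 222
  ]
]
Final: pos=(15.576,-9.925), heading=222, 3 segment(s) drawn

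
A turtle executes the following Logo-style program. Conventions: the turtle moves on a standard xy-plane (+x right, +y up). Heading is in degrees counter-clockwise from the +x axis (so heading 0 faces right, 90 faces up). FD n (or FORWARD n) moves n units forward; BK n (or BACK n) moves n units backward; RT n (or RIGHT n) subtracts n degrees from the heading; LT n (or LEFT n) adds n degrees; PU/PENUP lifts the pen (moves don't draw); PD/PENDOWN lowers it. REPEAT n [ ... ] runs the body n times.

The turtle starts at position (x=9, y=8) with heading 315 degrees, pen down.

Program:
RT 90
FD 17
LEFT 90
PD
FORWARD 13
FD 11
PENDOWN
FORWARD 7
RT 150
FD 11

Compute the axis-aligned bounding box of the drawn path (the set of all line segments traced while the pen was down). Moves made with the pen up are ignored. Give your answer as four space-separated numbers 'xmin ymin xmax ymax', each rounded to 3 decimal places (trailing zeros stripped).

Answer: -3.021 -25.941 18.899 8

Derivation:
Executing turtle program step by step:
Start: pos=(9,8), heading=315, pen down
RT 90: heading 315 -> 225
FD 17: (9,8) -> (-3.021,-4.021) [heading=225, draw]
LT 90: heading 225 -> 315
PD: pen down
FD 13: (-3.021,-4.021) -> (6.172,-13.213) [heading=315, draw]
FD 11: (6.172,-13.213) -> (13.95,-20.991) [heading=315, draw]
PD: pen down
FD 7: (13.95,-20.991) -> (18.899,-25.941) [heading=315, draw]
RT 150: heading 315 -> 165
FD 11: (18.899,-25.941) -> (8.274,-23.094) [heading=165, draw]
Final: pos=(8.274,-23.094), heading=165, 5 segment(s) drawn

Segment endpoints: x in {-3.021, 6.172, 8.274, 9, 13.95, 18.899}, y in {-25.941, -23.094, -20.991, -13.213, -4.021, 8}
xmin=-3.021, ymin=-25.941, xmax=18.899, ymax=8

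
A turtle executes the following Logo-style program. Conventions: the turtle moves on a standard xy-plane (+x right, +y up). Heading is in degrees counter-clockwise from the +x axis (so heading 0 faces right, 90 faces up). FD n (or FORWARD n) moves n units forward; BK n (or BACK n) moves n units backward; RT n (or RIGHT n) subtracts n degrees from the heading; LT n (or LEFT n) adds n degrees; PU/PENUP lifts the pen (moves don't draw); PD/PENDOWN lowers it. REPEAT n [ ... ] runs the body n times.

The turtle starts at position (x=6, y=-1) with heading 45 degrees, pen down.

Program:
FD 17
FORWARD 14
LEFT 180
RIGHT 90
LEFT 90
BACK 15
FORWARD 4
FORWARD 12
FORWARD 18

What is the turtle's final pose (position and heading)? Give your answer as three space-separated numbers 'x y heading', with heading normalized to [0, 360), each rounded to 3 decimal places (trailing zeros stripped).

Answer: 14.485 7.485 225

Derivation:
Executing turtle program step by step:
Start: pos=(6,-1), heading=45, pen down
FD 17: (6,-1) -> (18.021,11.021) [heading=45, draw]
FD 14: (18.021,11.021) -> (27.92,20.92) [heading=45, draw]
LT 180: heading 45 -> 225
RT 90: heading 225 -> 135
LT 90: heading 135 -> 225
BK 15: (27.92,20.92) -> (38.527,31.527) [heading=225, draw]
FD 4: (38.527,31.527) -> (35.698,28.698) [heading=225, draw]
FD 12: (35.698,28.698) -> (27.213,20.213) [heading=225, draw]
FD 18: (27.213,20.213) -> (14.485,7.485) [heading=225, draw]
Final: pos=(14.485,7.485), heading=225, 6 segment(s) drawn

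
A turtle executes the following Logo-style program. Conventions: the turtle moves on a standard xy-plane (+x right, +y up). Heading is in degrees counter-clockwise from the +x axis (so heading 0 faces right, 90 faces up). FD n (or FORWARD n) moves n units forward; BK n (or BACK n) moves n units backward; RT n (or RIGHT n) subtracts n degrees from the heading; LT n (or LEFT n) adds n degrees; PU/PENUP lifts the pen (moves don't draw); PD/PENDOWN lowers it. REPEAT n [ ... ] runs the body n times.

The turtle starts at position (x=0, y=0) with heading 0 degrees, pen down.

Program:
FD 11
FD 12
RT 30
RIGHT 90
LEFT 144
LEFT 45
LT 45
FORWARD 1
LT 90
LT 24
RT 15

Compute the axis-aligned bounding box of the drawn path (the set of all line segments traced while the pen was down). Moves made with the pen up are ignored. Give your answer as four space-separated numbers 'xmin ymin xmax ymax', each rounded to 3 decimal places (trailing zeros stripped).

Executing turtle program step by step:
Start: pos=(0,0), heading=0, pen down
FD 11: (0,0) -> (11,0) [heading=0, draw]
FD 12: (11,0) -> (23,0) [heading=0, draw]
RT 30: heading 0 -> 330
RT 90: heading 330 -> 240
LT 144: heading 240 -> 24
LT 45: heading 24 -> 69
LT 45: heading 69 -> 114
FD 1: (23,0) -> (22.593,0.914) [heading=114, draw]
LT 90: heading 114 -> 204
LT 24: heading 204 -> 228
RT 15: heading 228 -> 213
Final: pos=(22.593,0.914), heading=213, 3 segment(s) drawn

Segment endpoints: x in {0, 11, 22.593, 23}, y in {0, 0.914}
xmin=0, ymin=0, xmax=23, ymax=0.914

Answer: 0 0 23 0.914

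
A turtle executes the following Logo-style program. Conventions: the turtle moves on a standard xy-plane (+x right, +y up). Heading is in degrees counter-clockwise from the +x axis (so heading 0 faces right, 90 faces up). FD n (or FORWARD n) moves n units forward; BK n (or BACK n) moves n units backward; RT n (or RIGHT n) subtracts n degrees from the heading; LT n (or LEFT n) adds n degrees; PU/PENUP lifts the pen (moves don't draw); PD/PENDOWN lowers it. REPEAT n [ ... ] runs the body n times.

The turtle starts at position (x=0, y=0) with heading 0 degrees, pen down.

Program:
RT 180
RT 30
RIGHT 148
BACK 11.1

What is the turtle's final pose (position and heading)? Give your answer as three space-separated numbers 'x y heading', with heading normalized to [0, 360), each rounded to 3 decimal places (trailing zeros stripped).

Executing turtle program step by step:
Start: pos=(0,0), heading=0, pen down
RT 180: heading 0 -> 180
RT 30: heading 180 -> 150
RT 148: heading 150 -> 2
BK 11.1: (0,0) -> (-11.093,-0.387) [heading=2, draw]
Final: pos=(-11.093,-0.387), heading=2, 1 segment(s) drawn

Answer: -11.093 -0.387 2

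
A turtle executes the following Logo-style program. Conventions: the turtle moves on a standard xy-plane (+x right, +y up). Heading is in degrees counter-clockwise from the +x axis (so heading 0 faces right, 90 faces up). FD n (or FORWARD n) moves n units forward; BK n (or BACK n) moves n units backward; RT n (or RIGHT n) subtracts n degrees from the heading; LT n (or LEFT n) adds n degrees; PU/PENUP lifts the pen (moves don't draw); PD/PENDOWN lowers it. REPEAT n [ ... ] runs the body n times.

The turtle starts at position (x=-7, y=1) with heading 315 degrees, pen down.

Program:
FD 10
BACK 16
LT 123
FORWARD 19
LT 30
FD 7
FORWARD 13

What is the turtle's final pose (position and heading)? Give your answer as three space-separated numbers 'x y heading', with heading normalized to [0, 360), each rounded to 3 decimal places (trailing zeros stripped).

Answer: -13.473 42.849 108

Derivation:
Executing turtle program step by step:
Start: pos=(-7,1), heading=315, pen down
FD 10: (-7,1) -> (0.071,-6.071) [heading=315, draw]
BK 16: (0.071,-6.071) -> (-11.243,5.243) [heading=315, draw]
LT 123: heading 315 -> 78
FD 19: (-11.243,5.243) -> (-7.292,23.827) [heading=78, draw]
LT 30: heading 78 -> 108
FD 7: (-7.292,23.827) -> (-9.455,30.485) [heading=108, draw]
FD 13: (-9.455,30.485) -> (-13.473,42.849) [heading=108, draw]
Final: pos=(-13.473,42.849), heading=108, 5 segment(s) drawn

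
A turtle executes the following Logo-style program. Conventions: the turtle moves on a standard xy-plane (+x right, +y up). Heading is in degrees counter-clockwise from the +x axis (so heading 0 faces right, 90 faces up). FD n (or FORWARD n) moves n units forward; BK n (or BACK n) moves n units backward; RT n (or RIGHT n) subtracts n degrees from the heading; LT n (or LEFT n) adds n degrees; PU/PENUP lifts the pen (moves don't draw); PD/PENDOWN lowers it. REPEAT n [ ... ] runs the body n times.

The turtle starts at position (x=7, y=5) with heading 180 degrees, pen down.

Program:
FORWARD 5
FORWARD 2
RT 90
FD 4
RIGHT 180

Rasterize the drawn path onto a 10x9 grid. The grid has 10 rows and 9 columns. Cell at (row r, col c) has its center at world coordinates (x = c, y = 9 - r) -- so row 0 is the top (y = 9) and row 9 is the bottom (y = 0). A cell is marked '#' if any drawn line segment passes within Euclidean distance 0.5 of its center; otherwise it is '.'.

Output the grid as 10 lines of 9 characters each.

Answer: #........
#........
#........
#........
########.
.........
.........
.........
.........
.........

Derivation:
Segment 0: (7,5) -> (2,5)
Segment 1: (2,5) -> (0,5)
Segment 2: (0,5) -> (0,9)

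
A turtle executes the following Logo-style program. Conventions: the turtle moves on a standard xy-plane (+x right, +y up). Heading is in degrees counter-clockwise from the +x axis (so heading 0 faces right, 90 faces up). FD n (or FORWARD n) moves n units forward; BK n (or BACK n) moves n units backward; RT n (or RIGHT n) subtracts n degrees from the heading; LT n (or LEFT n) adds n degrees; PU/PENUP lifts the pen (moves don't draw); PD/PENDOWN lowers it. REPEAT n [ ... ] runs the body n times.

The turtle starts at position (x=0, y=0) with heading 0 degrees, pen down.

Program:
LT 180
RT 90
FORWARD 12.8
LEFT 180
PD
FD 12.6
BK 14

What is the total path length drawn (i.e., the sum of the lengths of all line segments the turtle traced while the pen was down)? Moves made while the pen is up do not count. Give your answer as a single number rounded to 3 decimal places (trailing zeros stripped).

Answer: 39.4

Derivation:
Executing turtle program step by step:
Start: pos=(0,0), heading=0, pen down
LT 180: heading 0 -> 180
RT 90: heading 180 -> 90
FD 12.8: (0,0) -> (0,12.8) [heading=90, draw]
LT 180: heading 90 -> 270
PD: pen down
FD 12.6: (0,12.8) -> (0,0.2) [heading=270, draw]
BK 14: (0,0.2) -> (0,14.2) [heading=270, draw]
Final: pos=(0,14.2), heading=270, 3 segment(s) drawn

Segment lengths:
  seg 1: (0,0) -> (0,12.8), length = 12.8
  seg 2: (0,12.8) -> (0,0.2), length = 12.6
  seg 3: (0,0.2) -> (0,14.2), length = 14
Total = 39.4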